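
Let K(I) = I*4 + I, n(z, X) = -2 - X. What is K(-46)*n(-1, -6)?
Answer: -920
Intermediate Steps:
K(I) = 5*I (K(I) = 4*I + I = 5*I)
K(-46)*n(-1, -6) = (5*(-46))*(-2 - 1*(-6)) = -230*(-2 + 6) = -230*4 = -920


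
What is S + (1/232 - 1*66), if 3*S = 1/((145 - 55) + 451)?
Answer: -24849521/376536 ≈ -65.995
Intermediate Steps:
S = 1/1623 (S = 1/(3*((145 - 55) + 451)) = 1/(3*(90 + 451)) = (1/3)/541 = (1/3)*(1/541) = 1/1623 ≈ 0.00061614)
S + (1/232 - 1*66) = 1/1623 + (1/232 - 1*66) = 1/1623 + (1*(1/232) - 66) = 1/1623 + (1/232 - 66) = 1/1623 - 15311/232 = -24849521/376536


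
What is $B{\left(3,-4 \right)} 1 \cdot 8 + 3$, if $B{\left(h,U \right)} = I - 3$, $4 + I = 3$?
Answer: $-29$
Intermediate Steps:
$I = -1$ ($I = -4 + 3 = -1$)
$B{\left(h,U \right)} = -4$ ($B{\left(h,U \right)} = -1 - 3 = -4$)
$B{\left(3,-4 \right)} 1 \cdot 8 + 3 = \left(-4\right) 1 \cdot 8 + 3 = \left(-4\right) 8 + 3 = -32 + 3 = -29$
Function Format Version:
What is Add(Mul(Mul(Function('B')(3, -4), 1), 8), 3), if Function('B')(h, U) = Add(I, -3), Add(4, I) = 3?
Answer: -29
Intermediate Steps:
I = -1 (I = Add(-4, 3) = -1)
Function('B')(h, U) = -4 (Function('B')(h, U) = Add(-1, -3) = -4)
Add(Mul(Mul(Function('B')(3, -4), 1), 8), 3) = Add(Mul(Mul(-4, 1), 8), 3) = Add(Mul(-4, 8), 3) = Add(-32, 3) = -29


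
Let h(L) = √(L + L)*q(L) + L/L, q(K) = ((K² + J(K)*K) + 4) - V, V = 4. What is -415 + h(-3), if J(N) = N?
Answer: -414 + 18*I*√6 ≈ -414.0 + 44.091*I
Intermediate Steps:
q(K) = 2*K² (q(K) = ((K² + K*K) + 4) - 1*4 = ((K² + K²) + 4) - 4 = (2*K² + 4) - 4 = (4 + 2*K²) - 4 = 2*K²)
h(L) = 1 + 2*√2*L^(5/2) (h(L) = √(L + L)*(2*L²) + L/L = √(2*L)*(2*L²) + 1 = (√2*√L)*(2*L²) + 1 = 2*√2*L^(5/2) + 1 = 1 + 2*√2*L^(5/2))
-415 + h(-3) = -415 + (1 + 2*√2*(-3)^(5/2)) = -415 + (1 + 2*√2*(9*I*√3)) = -415 + (1 + 18*I*√6) = -414 + 18*I*√6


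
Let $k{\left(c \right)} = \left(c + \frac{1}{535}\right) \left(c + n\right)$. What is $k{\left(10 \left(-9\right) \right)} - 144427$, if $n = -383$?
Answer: $- \frac{54493968}{535} \approx -1.0186 \cdot 10^{5}$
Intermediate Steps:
$k{\left(c \right)} = \left(-383 + c\right) \left(\frac{1}{535} + c\right)$ ($k{\left(c \right)} = \left(c + \frac{1}{535}\right) \left(c - 383\right) = \left(c + \frac{1}{535}\right) \left(-383 + c\right) = \left(\frac{1}{535} + c\right) \left(-383 + c\right) = \left(-383 + c\right) \left(\frac{1}{535} + c\right)$)
$k{\left(10 \left(-9\right) \right)} - 144427 = \left(- \frac{383}{535} + \left(10 \left(-9\right)\right)^{2} - \frac{204904 \cdot 10 \left(-9\right)}{535}\right) - 144427 = \left(- \frac{383}{535} + \left(-90\right)^{2} - - \frac{3688272}{107}\right) - 144427 = \left(- \frac{383}{535} + 8100 + \frac{3688272}{107}\right) - 144427 = \frac{22774477}{535} - 144427 = - \frac{54493968}{535}$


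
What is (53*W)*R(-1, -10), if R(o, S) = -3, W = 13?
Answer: -2067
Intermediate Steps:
(53*W)*R(-1, -10) = (53*13)*(-3) = 689*(-3) = -2067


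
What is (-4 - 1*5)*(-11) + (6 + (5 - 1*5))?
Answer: 105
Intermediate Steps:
(-4 - 1*5)*(-11) + (6 + (5 - 1*5)) = (-4 - 5)*(-11) + (6 + (5 - 5)) = -9*(-11) + (6 + 0) = 99 + 6 = 105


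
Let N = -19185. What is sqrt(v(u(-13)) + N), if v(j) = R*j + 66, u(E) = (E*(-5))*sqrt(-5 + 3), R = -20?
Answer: sqrt(-19119 - 1300*I*sqrt(2)) ≈ 6.6404 - 138.43*I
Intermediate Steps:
u(E) = -5*I*E*sqrt(2) (u(E) = (-5*E)*sqrt(-2) = (-5*E)*(I*sqrt(2)) = -5*I*E*sqrt(2))
v(j) = 66 - 20*j (v(j) = -20*j + 66 = 66 - 20*j)
sqrt(v(u(-13)) + N) = sqrt((66 - (-100)*I*(-13)*sqrt(2)) - 19185) = sqrt((66 - 1300*I*sqrt(2)) - 19185) = sqrt(-19119 - 1300*I*sqrt(2))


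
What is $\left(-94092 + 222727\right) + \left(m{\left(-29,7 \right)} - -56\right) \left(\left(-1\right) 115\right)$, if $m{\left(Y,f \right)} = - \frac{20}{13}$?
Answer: $\frac{1590835}{13} \approx 1.2237 \cdot 10^{5}$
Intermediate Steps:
$m{\left(Y,f \right)} = - \frac{20}{13}$ ($m{\left(Y,f \right)} = \left(-20\right) \frac{1}{13} = - \frac{20}{13}$)
$\left(-94092 + 222727\right) + \left(m{\left(-29,7 \right)} - -56\right) \left(\left(-1\right) 115\right) = \left(-94092 + 222727\right) + \left(- \frac{20}{13} - -56\right) \left(\left(-1\right) 115\right) = 128635 + \left(- \frac{20}{13} + 56\right) \left(-115\right) = 128635 + \frac{708}{13} \left(-115\right) = 128635 - \frac{81420}{13} = \frac{1590835}{13}$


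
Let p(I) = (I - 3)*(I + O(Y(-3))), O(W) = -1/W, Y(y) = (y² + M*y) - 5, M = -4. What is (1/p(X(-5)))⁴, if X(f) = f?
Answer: 16/43046721 ≈ 3.7169e-7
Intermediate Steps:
Y(y) = -5 + y² - 4*y (Y(y) = (y² - 4*y) - 5 = -5 + y² - 4*y)
p(I) = (-3 + I)*(-1/16 + I) (p(I) = (I - 3)*(I - 1/(-5 + (-3)² - 4*(-3))) = (-3 + I)*(I - 1/(-5 + 9 + 12)) = (-3 + I)*(I - 1/16) = (-3 + I)*(-1/16 + I))
(1/p(X(-5)))⁴ = (1/(3/16 + (-5)² - 49/16*(-5)))⁴ = (1/(3/16 + 25 + 245/16))⁴ = (1/(81/2))⁴ = (2/81)⁴ = 16/43046721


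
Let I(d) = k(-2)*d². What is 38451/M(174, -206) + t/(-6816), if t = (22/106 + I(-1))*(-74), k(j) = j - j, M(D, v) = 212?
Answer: 32760659/180624 ≈ 181.38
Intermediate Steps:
k(j) = 0
I(d) = 0 (I(d) = 0*d² = 0)
t = -814/53 (t = (22/106 + 0)*(-74) = (22*(1/106) + 0)*(-74) = (11/53 + 0)*(-74) = (11/53)*(-74) = -814/53 ≈ -15.358)
38451/M(174, -206) + t/(-6816) = 38451/212 - 814/53/(-6816) = 38451*(1/212) - 814/53*(-1/6816) = 38451/212 + 407/180624 = 32760659/180624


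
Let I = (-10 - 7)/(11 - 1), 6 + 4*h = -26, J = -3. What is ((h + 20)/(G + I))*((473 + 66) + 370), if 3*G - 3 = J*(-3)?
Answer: 109080/23 ≈ 4742.6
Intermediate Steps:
h = -8 (h = -3/2 + (¼)*(-26) = -3/2 - 13/2 = -8)
I = -17/10 ≈ -1.7000
G = 4 (G = 1 + (-3*(-3))/3 = 1 + (⅓)*9 = 1 + 3 = 4)
((h + 20)/(G + I))*((473 + 66) + 370) = ((-8 + 20)/(4 - 17/10))*((473 + 66) + 370) = (12/(23/10))*(539 + 370) = (12*(10/23))*909 = (120/23)*909 = 109080/23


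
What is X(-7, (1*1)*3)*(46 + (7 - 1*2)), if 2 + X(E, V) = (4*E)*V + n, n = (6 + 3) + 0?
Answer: -3927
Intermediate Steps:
n = 9 (n = 9 + 0 = 9)
X(E, V) = 7 + 4*E*V (X(E, V) = -2 + ((4*E)*V + 9) = -2 + (4*E*V + 9) = -2 + (9 + 4*E*V) = 7 + 4*E*V)
X(-7, (1*1)*3)*(46 + (7 - 1*2)) = (7 + 4*(-7)*((1*1)*3))*(46 + (7 - 1*2)) = (7 + 4*(-7)*(1*3))*(46 + (7 - 2)) = (7 + 4*(-7)*3)*(46 + 5) = (7 - 84)*51 = -77*51 = -3927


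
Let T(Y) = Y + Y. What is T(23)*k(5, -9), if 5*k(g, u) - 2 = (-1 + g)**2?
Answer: 828/5 ≈ 165.60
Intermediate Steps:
T(Y) = 2*Y
k(g, u) = 2/5 + (-1 + g)**2/5
T(23)*k(5, -9) = (2*23)*(2/5 + (-1 + 5)**2/5) = 46*(2/5 + (1/5)*4**2) = 46*(2/5 + (1/5)*16) = 46*(2/5 + 16/5) = 46*(18/5) = 828/5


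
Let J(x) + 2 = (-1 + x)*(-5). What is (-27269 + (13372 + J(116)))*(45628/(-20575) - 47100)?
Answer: 14027160524672/20575 ≈ 6.8176e+8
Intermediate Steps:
J(x) = 3 - 5*x (J(x) = -2 + (-1 + x)*(-5) = -2 + (5 - 5*x) = 3 - 5*x)
(-27269 + (13372 + J(116)))*(45628/(-20575) - 47100) = (-27269 + (13372 + (3 - 5*116)))*(45628/(-20575) - 47100) = (-27269 + (13372 + (3 - 580)))*(45628*(-1/20575) - 47100) = (-27269 + (13372 - 577))*(-45628/20575 - 47100) = (-27269 + 12795)*(-969128128/20575) = -14474*(-969128128/20575) = 14027160524672/20575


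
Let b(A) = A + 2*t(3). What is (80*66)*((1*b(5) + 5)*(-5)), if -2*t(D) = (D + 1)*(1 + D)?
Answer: 158400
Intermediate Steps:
t(D) = -(1 + D)**2/2 (t(D) = -(D + 1)*(1 + D)/2 = -(1 + D)*(1 + D)/2 = -(1 + D)**2/2)
b(A) = -16 + A (b(A) = A + 2*(-(1 + 3)**2/2) = A + 2*(-1/2*4**2) = A + 2*(-1/2*16) = A + 2*(-8) = A - 16 = -16 + A)
(80*66)*((1*b(5) + 5)*(-5)) = (80*66)*((1*(-16 + 5) + 5)*(-5)) = 5280*((1*(-11) + 5)*(-5)) = 5280*((-11 + 5)*(-5)) = 5280*(-6*(-5)) = 5280*30 = 158400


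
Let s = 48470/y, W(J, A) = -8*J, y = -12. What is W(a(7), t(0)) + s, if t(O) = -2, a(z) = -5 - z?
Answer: -23659/6 ≈ -3943.2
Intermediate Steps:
s = -24235/6 (s = 48470/(-12) = 48470*(-1/12) = -24235/6 ≈ -4039.2)
W(a(7), t(0)) + s = -8*(-5 - 1*7) - 24235/6 = -8*(-5 - 7) - 24235/6 = -8*(-12) - 24235/6 = 96 - 24235/6 = -23659/6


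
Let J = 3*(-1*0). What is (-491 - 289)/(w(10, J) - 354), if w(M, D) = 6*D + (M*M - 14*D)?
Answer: 390/127 ≈ 3.0709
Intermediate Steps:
J = 0 (J = 3*0 = 0)
w(M, D) = M² - 8*D (w(M, D) = 6*D + (M² - 14*D) = M² - 8*D)
(-491 - 289)/(w(10, J) - 354) = (-491 - 289)/((10² - 8*0) - 354) = -780/((100 + 0) - 354) = -780/(100 - 354) = -780/(-254) = -780*(-1/254) = 390/127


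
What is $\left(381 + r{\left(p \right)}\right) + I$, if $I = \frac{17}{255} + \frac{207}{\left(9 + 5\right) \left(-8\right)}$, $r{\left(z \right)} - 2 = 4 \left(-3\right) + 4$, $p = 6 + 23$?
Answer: $\frac{627007}{1680} \approx 373.22$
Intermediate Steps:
$p = 29$
$r{\left(z \right)} = -6$ ($r{\left(z \right)} = 2 + \left(4 \left(-3\right) + 4\right) = 2 + \left(-12 + 4\right) = 2 - 8 = -6$)
$I = - \frac{2993}{1680}$ ($I = 17 \cdot \frac{1}{255} + \frac{207}{14 \left(-8\right)} = \frac{1}{15} + \frac{207}{-112} = \frac{1}{15} + 207 \left(- \frac{1}{112}\right) = \frac{1}{15} - \frac{207}{112} = - \frac{2993}{1680} \approx -1.7815$)
$\left(381 + r{\left(p \right)}\right) + I = \left(381 - 6\right) - \frac{2993}{1680} = 375 - \frac{2993}{1680} = \frac{627007}{1680}$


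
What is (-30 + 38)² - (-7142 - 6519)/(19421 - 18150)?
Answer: 95005/1271 ≈ 74.748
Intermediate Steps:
(-30 + 38)² - (-7142 - 6519)/(19421 - 18150) = 8² - (-13661)/1271 = 64 - (-13661)/1271 = 64 - 1*(-13661/1271) = 64 + 13661/1271 = 95005/1271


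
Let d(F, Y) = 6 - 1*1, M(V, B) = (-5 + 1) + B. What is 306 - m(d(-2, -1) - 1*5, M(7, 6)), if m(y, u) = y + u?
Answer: 304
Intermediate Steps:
M(V, B) = -4 + B
d(F, Y) = 5 (d(F, Y) = 6 - 1 = 5)
m(y, u) = u + y
306 - m(d(-2, -1) - 1*5, M(7, 6)) = 306 - ((-4 + 6) + (5 - 1*5)) = 306 - (2 + (5 - 5)) = 306 - (2 + 0) = 306 - 1*2 = 306 - 2 = 304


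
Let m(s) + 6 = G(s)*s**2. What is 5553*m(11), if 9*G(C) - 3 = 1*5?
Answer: 563938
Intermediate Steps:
G(C) = 8/9 (G(C) = 1/3 + (1*5)/9 = 1/3 + (1/9)*5 = 1/3 + 5/9 = 8/9)
m(s) = -6 + 8*s**2/9
5553*m(11) = 5553*(-6 + (8/9)*11**2) = 5553*(-6 + (8/9)*121) = 5553*(-6 + 968/9) = 5553*(914/9) = 563938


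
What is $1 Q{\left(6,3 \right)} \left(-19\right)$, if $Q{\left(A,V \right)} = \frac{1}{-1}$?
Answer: $19$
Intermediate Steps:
$Q{\left(A,V \right)} = -1$
$1 Q{\left(6,3 \right)} \left(-19\right) = 1 \left(-1\right) \left(-19\right) = \left(-1\right) \left(-19\right) = 19$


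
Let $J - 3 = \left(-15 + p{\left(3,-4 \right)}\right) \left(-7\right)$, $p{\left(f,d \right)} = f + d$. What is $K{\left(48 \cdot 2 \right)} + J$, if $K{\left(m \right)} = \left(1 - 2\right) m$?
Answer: $19$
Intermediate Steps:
$p{\left(f,d \right)} = d + f$
$K{\left(m \right)} = - m$
$J = 115$ ($J = 3 + \left(-15 + \left(-4 + 3\right)\right) \left(-7\right) = 3 + \left(-15 - 1\right) \left(-7\right) = 3 - -112 = 3 + 112 = 115$)
$K{\left(48 \cdot 2 \right)} + J = - 48 \cdot 2 + 115 = \left(-1\right) 96 + 115 = -96 + 115 = 19$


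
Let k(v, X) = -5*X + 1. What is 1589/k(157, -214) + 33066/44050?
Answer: 7529224/3369825 ≈ 2.2343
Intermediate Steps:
k(v, X) = 1 - 5*X
1589/k(157, -214) + 33066/44050 = 1589/(1 - 5*(-214)) + 33066/44050 = 1589/(1 + 1070) + 33066*(1/44050) = 1589/1071 + 16533/22025 = 1589*(1/1071) + 16533/22025 = 227/153 + 16533/22025 = 7529224/3369825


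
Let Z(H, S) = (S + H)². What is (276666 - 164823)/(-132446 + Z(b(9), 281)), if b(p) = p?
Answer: -111843/48346 ≈ -2.3134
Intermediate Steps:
Z(H, S) = (H + S)²
(276666 - 164823)/(-132446 + Z(b(9), 281)) = (276666 - 164823)/(-132446 + (9 + 281)²) = 111843/(-132446 + 290²) = 111843/(-132446 + 84100) = 111843/(-48346) = 111843*(-1/48346) = -111843/48346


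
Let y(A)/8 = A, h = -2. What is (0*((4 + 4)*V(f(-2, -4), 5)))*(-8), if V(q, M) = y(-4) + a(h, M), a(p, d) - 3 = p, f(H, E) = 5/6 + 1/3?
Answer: 0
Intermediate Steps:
y(A) = 8*A
f(H, E) = 7/6 (f(H, E) = 5*(1/6) + 1*(1/3) = 5/6 + 1/3 = 7/6)
a(p, d) = 3 + p
V(q, M) = -31 (V(q, M) = 8*(-4) + (3 - 2) = -32 + 1 = -31)
(0*((4 + 4)*V(f(-2, -4), 5)))*(-8) = (0*((4 + 4)*(-31)))*(-8) = (0*(8*(-31)))*(-8) = (0*(-248))*(-8) = 0*(-8) = 0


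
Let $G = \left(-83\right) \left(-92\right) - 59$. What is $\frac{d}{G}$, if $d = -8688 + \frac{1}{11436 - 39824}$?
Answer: $- \frac{246634945}{215095876} \approx -1.1466$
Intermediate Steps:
$d = - \frac{246634945}{28388}$ ($d = -8688 + \frac{1}{-28388} = -8688 - \frac{1}{28388} = - \frac{246634945}{28388} \approx -8688.0$)
$G = 7577$ ($G = 7636 - 59 = 7577$)
$\frac{d}{G} = - \frac{246634945}{28388 \cdot 7577} = \left(- \frac{246634945}{28388}\right) \frac{1}{7577} = - \frac{246634945}{215095876}$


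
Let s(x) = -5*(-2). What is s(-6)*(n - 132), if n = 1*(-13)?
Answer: -1450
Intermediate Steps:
s(x) = 10
n = -13
s(-6)*(n - 132) = 10*(-13 - 132) = 10*(-145) = -1450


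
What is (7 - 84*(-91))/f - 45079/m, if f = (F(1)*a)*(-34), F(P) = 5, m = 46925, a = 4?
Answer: -77935379/6381800 ≈ -12.212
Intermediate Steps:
f = -680 (f = (5*4)*(-34) = 20*(-34) = -680)
(7 - 84*(-91))/f - 45079/m = (7 - 84*(-91))/(-680) - 45079/46925 = (7 + 7644)*(-1/680) - 45079*1/46925 = 7651*(-1/680) - 45079/46925 = -7651/680 - 45079/46925 = -77935379/6381800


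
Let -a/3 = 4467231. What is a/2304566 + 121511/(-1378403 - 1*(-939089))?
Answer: -1541895369457/253107026931 ≈ -6.0919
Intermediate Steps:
a = -13401693 (a = -3*4467231 = -13401693)
a/2304566 + 121511/(-1378403 - 1*(-939089)) = -13401693/2304566 + 121511/(-1378403 - 1*(-939089)) = -13401693*1/2304566 + 121511/(-1378403 + 939089) = -13401693/2304566 + 121511/(-439314) = -13401693/2304566 + 121511*(-1/439314) = -13401693/2304566 - 121511/439314 = -1541895369457/253107026931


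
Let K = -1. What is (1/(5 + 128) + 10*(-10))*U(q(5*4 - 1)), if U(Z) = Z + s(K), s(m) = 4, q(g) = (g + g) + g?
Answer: -811239/133 ≈ -6099.5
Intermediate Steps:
q(g) = 3*g (q(g) = 2*g + g = 3*g)
U(Z) = 4 + Z (U(Z) = Z + 4 = 4 + Z)
(1/(5 + 128) + 10*(-10))*U(q(5*4 - 1)) = (1/(5 + 128) + 10*(-10))*(4 + 3*(5*4 - 1)) = (1/133 - 100)*(4 + 3*(20 - 1)) = (1/133 - 100)*(4 + 3*19) = -13299*(4 + 57)/133 = -13299/133*61 = -811239/133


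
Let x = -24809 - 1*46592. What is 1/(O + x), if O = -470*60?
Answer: -1/99601 ≈ -1.0040e-5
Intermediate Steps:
x = -71401 (x = -24809 - 46592 = -71401)
O = -28200
1/(O + x) = 1/(-28200 - 71401) = 1/(-99601) = -1/99601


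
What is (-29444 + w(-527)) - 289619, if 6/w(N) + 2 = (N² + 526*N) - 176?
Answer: -111352981/349 ≈ -3.1906e+5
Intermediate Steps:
w(N) = 6/(-178 + N² + 526*N) (w(N) = 6/(-2 + ((N² + 526*N) - 176)) = 6/(-2 + (-176 + N² + 526*N)) = 6/(-178 + N² + 526*N))
(-29444 + w(-527)) - 289619 = (-29444 + 6/(-178 + (-527)² + 526*(-527))) - 289619 = (-29444 + 6/(-178 + 277729 - 277202)) - 289619 = (-29444 + 6/349) - 289619 = -10275950/349 - 289619 = -111352981/349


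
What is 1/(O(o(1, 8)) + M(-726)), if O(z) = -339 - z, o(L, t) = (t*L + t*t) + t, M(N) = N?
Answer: -1/1145 ≈ -0.00087336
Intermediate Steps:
o(L, t) = t + t**2 + L*t (o(L, t) = (L*t + t**2) + t = (t**2 + L*t) + t = t + t**2 + L*t)
1/(O(o(1, 8)) + M(-726)) = 1/((-339 - 8*(1 + 1 + 8)) - 726) = 1/((-339 - 8*10) - 726) = 1/((-339 - 1*80) - 726) = 1/((-339 - 80) - 726) = 1/(-419 - 726) = 1/(-1145) = -1/1145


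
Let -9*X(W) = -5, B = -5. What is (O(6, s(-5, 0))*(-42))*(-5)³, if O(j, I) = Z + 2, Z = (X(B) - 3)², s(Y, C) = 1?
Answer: 1130500/27 ≈ 41870.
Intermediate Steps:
X(W) = 5/9 (X(W) = -⅑*(-5) = 5/9)
Z = 484/81 (Z = (5/9 - 3)² = (-22/9)² = 484/81 ≈ 5.9753)
O(j, I) = 646/81 (O(j, I) = 484/81 + 2 = 646/81)
(O(6, s(-5, 0))*(-42))*(-5)³ = ((646/81)*(-42))*(-5)³ = -9044/27*(-125) = 1130500/27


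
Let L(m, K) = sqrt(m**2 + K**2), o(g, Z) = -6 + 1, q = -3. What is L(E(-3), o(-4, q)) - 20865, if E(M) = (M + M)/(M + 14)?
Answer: -20865 + sqrt(3061)/11 ≈ -20860.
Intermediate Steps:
o(g, Z) = -5
E(M) = 2*M/(14 + M) (E(M) = (2*M)/(14 + M) = 2*M/(14 + M))
L(m, K) = sqrt(K**2 + m**2)
L(E(-3), o(-4, q)) - 20865 = sqrt((-5)**2 + (2*(-3)/(14 - 3))**2) - 20865 = sqrt(25 + (2*(-3)/11)**2) - 20865 = sqrt(25 + (2*(-3)*(1/11))**2) - 20865 = sqrt(25 + (-6/11)**2) - 20865 = sqrt(25 + 36/121) - 20865 = sqrt(3061/121) - 20865 = sqrt(3061)/11 - 20865 = -20865 + sqrt(3061)/11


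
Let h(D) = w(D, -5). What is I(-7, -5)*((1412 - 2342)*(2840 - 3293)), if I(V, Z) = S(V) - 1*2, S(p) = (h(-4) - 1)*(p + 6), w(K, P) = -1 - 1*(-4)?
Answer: -1685160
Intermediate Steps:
w(K, P) = 3 (w(K, P) = -1 + 4 = 3)
h(D) = 3
S(p) = 12 + 2*p (S(p) = (3 - 1)*(p + 6) = 2*(6 + p) = 12 + 2*p)
I(V, Z) = 10 + 2*V (I(V, Z) = (12 + 2*V) - 1*2 = (12 + 2*V) - 2 = 10 + 2*V)
I(-7, -5)*((1412 - 2342)*(2840 - 3293)) = (10 + 2*(-7))*((1412 - 2342)*(2840 - 3293)) = (10 - 14)*(-930*(-453)) = -4*421290 = -1685160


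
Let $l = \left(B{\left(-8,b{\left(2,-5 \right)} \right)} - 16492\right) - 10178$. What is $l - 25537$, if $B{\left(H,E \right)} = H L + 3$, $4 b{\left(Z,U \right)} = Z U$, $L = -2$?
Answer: $-52188$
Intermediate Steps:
$b{\left(Z,U \right)} = \frac{U Z}{4}$ ($b{\left(Z,U \right)} = \frac{Z U}{4} = \frac{U Z}{4}$)
$B{\left(H,E \right)} = 3 - 2 H$ ($B{\left(H,E \right)} = H \left(-2\right) + 3 = - 2 H + 3 = 3 - 2 H$)
$l = -26651$ ($l = \left(\left(3 - -16\right) - 16492\right) - 10178 = \left(\left(3 + 16\right) - 16492\right) - 10178 = \left(19 - 16492\right) - 10178 = -16473 - 10178 = -26651$)
$l - 25537 = -26651 - 25537 = -52188$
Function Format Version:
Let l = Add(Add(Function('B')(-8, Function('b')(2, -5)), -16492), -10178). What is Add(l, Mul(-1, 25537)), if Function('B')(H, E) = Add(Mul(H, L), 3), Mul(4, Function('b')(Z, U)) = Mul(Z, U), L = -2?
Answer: -52188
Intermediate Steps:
Function('b')(Z, U) = Mul(Rational(1, 4), U, Z) (Function('b')(Z, U) = Mul(Rational(1, 4), Mul(Z, U)) = Mul(Rational(1, 4), Mul(U, Z)) = Mul(Rational(1, 4), U, Z))
Function('B')(H, E) = Add(3, Mul(-2, H)) (Function('B')(H, E) = Add(Mul(H, -2), 3) = Add(Mul(-2, H), 3) = Add(3, Mul(-2, H)))
l = -26651 (l = Add(Add(Add(3, Mul(-2, -8)), -16492), -10178) = Add(Add(Add(3, 16), -16492), -10178) = Add(Add(19, -16492), -10178) = Add(-16473, -10178) = -26651)
Add(l, Mul(-1, 25537)) = Add(-26651, Mul(-1, 25537)) = Add(-26651, -25537) = -52188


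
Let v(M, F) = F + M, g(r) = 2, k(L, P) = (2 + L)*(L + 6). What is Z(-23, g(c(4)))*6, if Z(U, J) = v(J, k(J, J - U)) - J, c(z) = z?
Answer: 192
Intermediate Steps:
k(L, P) = (2 + L)*(6 + L)
Z(U, J) = 12 + J² + 8*J (Z(U, J) = ((12 + J² + 8*J) + J) - J = (12 + J² + 9*J) - J = 12 + J² + 8*J)
Z(-23, g(c(4)))*6 = (12 + 2² + 8*2)*6 = (12 + 4 + 16)*6 = 32*6 = 192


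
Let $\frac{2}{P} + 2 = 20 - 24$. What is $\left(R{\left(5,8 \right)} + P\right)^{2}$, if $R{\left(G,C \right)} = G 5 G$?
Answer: $\frac{139876}{9} \approx 15542.0$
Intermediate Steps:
$P = - \frac{1}{3}$ ($P = \frac{2}{-2 + \left(20 - 24\right)} = \frac{2}{-2 - 4} = \frac{2}{-6} = 2 \left(- \frac{1}{6}\right) = - \frac{1}{3} \approx -0.33333$)
$R{\left(G,C \right)} = 5 G^{2}$ ($R{\left(G,C \right)} = 5 G G = 5 G^{2}$)
$\left(R{\left(5,8 \right)} + P\right)^{2} = \left(5 \cdot 5^{2} - \frac{1}{3}\right)^{2} = \left(5 \cdot 25 - \frac{1}{3}\right)^{2} = \left(125 - \frac{1}{3}\right)^{2} = \left(\frac{374}{3}\right)^{2} = \frac{139876}{9}$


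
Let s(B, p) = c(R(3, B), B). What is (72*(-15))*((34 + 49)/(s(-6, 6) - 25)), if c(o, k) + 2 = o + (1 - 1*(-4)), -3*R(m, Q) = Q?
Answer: 4482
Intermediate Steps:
R(m, Q) = -Q/3
c(o, k) = 3 + o (c(o, k) = -2 + (o + (1 - 1*(-4))) = -2 + (o + (1 + 4)) = -2 + (o + 5) = -2 + (5 + o) = 3 + o)
s(B, p) = 3 - B/3
(72*(-15))*((34 + 49)/(s(-6, 6) - 25)) = (72*(-15))*((34 + 49)/((3 - 1/3*(-6)) - 25)) = -89640/((3 + 2) - 25) = -89640/(5 - 25) = -89640/(-20) = -89640*(-1)/20 = -1080*(-83/20) = 4482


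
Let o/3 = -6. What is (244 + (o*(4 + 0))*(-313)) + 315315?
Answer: 338095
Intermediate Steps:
o = -18 (o = 3*(-6) = -18)
(244 + (o*(4 + 0))*(-313)) + 315315 = (244 - 18*(4 + 0)*(-313)) + 315315 = (244 - 18*4*(-313)) + 315315 = (244 - 72*(-313)) + 315315 = (244 + 22536) + 315315 = 22780 + 315315 = 338095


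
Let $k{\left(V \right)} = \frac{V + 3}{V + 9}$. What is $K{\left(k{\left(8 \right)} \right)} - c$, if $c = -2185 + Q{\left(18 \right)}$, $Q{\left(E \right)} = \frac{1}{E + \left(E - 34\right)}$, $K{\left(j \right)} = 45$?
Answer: $\frac{4459}{2} \approx 2229.5$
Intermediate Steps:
$k{\left(V \right)} = \frac{3 + V}{9 + V}$
$Q{\left(E \right)} = \frac{1}{-34 + 2 E}$ ($Q{\left(E \right)} = \frac{1}{E + \left(-34 + E\right)} = \frac{1}{-34 + 2 E}$)
$c = - \frac{4369}{2}$ ($c = -2185 + \frac{1}{2 \left(-17 + 18\right)} = -2185 + \frac{1}{2 \cdot 1} = -2185 + \frac{1}{2} \cdot 1 = -2185 + \frac{1}{2} = - \frac{4369}{2} \approx -2184.5$)
$K{\left(k{\left(8 \right)} \right)} - c = 45 - - \frac{4369}{2} = 45 + \frac{4369}{2} = \frac{4459}{2}$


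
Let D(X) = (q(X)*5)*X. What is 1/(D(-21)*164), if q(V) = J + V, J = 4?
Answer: 1/292740 ≈ 3.4160e-6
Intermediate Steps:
q(V) = 4 + V
D(X) = X*(20 + 5*X) (D(X) = ((4 + X)*5)*X = (20 + 5*X)*X = X*(20 + 5*X))
1/(D(-21)*164) = 1/((5*(-21)*(4 - 21))*164) = 1/((5*(-21)*(-17))*164) = 1/(1785*164) = 1/292740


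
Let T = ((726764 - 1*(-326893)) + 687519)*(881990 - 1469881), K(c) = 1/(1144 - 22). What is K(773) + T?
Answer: -1148503547193551/1122 ≈ -1.0236e+12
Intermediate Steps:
K(c) = 1/1122
T = -1023621699816 (T = ((726764 + 326893) + 687519)*(-587891) = (1053657 + 687519)*(-587891) = 1741176*(-587891) = -1023621699816)
K(773) + T = 1/1122 - 1023621699816 = -1148503547193551/1122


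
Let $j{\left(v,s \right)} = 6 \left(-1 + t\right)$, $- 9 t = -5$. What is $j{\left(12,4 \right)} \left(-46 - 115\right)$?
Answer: $\frac{1288}{3} \approx 429.33$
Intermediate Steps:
$t = \frac{5}{9}$ ($t = \left(- \frac{1}{9}\right) \left(-5\right) = \frac{5}{9} \approx 0.55556$)
$j{\left(v,s \right)} = - \frac{8}{3}$ ($j{\left(v,s \right)} = 6 \left(-1 + \frac{5}{9}\right) = 6 \left(- \frac{4}{9}\right) = - \frac{8}{3}$)
$j{\left(12,4 \right)} \left(-46 - 115\right) = - \frac{8 \left(-46 - 115\right)}{3} = \left(- \frac{8}{3}\right) \left(-161\right) = \frac{1288}{3}$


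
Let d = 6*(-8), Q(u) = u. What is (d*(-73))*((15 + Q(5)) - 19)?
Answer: 3504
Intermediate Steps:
d = -48
(d*(-73))*((15 + Q(5)) - 19) = (-48*(-73))*((15 + 5) - 19) = 3504*(20 - 19) = 3504*1 = 3504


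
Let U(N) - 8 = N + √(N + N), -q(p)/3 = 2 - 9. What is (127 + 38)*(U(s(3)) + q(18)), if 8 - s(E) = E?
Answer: 5610 + 165*√10 ≈ 6131.8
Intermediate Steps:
s(E) = 8 - E
q(p) = 21 (q(p) = -3*(2 - 9) = -3*(-7) = 21)
U(N) = 8 + N + √2*√N (U(N) = 8 + (N + √(N + N)) = 8 + (N + √(2*N)) = 8 + (N + √2*√N) = 8 + N + √2*√N)
(127 + 38)*(U(s(3)) + q(18)) = (127 + 38)*((8 + (8 - 1*3) + √2*√(8 - 1*3)) + 21) = 165*((8 + (8 - 3) + √2*√(8 - 3)) + 21) = 165*((8 + 5 + √2*√5) + 21) = 165*((8 + 5 + √10) + 21) = 165*((13 + √10) + 21) = 165*(34 + √10) = 5610 + 165*√10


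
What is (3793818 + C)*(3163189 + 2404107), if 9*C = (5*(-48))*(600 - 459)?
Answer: 21100374743168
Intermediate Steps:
C = -3760 (C = ((5*(-48))*(600 - 459))/9 = (-240*141)/9 = (⅑)*(-33840) = -3760)
(3793818 + C)*(3163189 + 2404107) = (3793818 - 3760)*(3163189 + 2404107) = 3790058*5567296 = 21100374743168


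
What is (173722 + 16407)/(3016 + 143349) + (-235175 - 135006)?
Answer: -54181351936/146365 ≈ -3.7018e+5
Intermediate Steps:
(173722 + 16407)/(3016 + 143349) + (-235175 - 135006) = 190129/146365 - 370181 = -54181351936/146365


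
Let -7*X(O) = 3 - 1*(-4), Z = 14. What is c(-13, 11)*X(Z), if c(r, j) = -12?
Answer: 12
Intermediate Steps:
X(O) = -1 (X(O) = -(3 - 1*(-4))/7 = -(3 + 4)/7 = -⅐*7 = -1)
c(-13, 11)*X(Z) = -12*(-1) = 12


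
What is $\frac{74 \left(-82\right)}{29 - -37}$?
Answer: $- \frac{3034}{33} \approx -91.939$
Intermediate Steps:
$\frac{74 \left(-82\right)}{29 - -37} = - \frac{6068}{29 + 37} = - \frac{6068}{66} = \left(-6068\right) \frac{1}{66} = - \frac{3034}{33}$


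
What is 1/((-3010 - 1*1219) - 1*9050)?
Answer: -1/13279 ≈ -7.5307e-5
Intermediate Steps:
1/((-3010 - 1*1219) - 1*9050) = 1/((-3010 - 1219) - 9050) = 1/(-4229 - 9050) = 1/(-13279) = -1/13279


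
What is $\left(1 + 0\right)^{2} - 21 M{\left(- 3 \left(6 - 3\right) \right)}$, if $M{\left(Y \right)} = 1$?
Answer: $-20$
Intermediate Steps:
$\left(1 + 0\right)^{2} - 21 M{\left(- 3 \left(6 - 3\right) \right)} = \left(1 + 0\right)^{2} - 21 = 1^{2} - 21 = 1 - 21 = -20$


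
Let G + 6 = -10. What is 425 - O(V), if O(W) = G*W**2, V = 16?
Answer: 4521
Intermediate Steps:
G = -16 (G = -6 - 10 = -16)
O(W) = -16*W**2
425 - O(V) = 425 - (-16)*16**2 = 425 - (-16)*256 = 425 - 1*(-4096) = 425 + 4096 = 4521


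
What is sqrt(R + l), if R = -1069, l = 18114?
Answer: sqrt(17045) ≈ 130.56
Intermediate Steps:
sqrt(R + l) = sqrt(-1069 + 18114) = sqrt(17045)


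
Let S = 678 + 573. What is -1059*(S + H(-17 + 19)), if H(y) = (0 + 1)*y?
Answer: -1326927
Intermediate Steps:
H(y) = y (H(y) = 1*y = y)
S = 1251
-1059*(S + H(-17 + 19)) = -1059*(1251 + (-17 + 19)) = -1059*(1251 + 2) = -1059*1253 = -1326927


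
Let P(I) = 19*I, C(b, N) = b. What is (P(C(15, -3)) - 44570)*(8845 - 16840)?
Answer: 354058575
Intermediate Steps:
(P(C(15, -3)) - 44570)*(8845 - 16840) = (19*15 - 44570)*(8845 - 16840) = (285 - 44570)*(-7995) = -44285*(-7995) = 354058575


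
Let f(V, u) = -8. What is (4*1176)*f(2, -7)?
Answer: -37632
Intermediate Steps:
(4*1176)*f(2, -7) = (4*1176)*(-8) = 4704*(-8) = -37632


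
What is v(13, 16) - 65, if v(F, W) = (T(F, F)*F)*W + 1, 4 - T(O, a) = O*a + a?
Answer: -37088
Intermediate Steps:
T(O, a) = 4 - a - O*a (T(O, a) = 4 - (O*a + a) = 4 - (a + O*a) = 4 + (-a - O*a) = 4 - a - O*a)
v(F, W) = 1 + F*W*(4 - F - F²) (v(F, W) = ((4 - F - F*F)*F)*W + 1 = ((4 - F - F²)*F)*W + 1 = (F*(4 - F - F²))*W + 1 = F*W*(4 - F - F²) + 1 = 1 + F*W*(4 - F - F²))
v(13, 16) - 65 = (1 - 1*13*16*(-4 + 13 + 13²)) - 65 = (1 - 1*13*16*(-4 + 13 + 169)) - 65 = (1 - 1*13*16*178) - 65 = (1 - 37024) - 65 = -37023 - 65 = -37088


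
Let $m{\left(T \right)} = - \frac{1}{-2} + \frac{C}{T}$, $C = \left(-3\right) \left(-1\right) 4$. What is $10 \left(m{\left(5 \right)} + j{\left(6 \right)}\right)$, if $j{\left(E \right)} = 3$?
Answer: $59$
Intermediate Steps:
$C = 12$ ($C = 3 \cdot 4 = 12$)
$m{\left(T \right)} = \frac{1}{2} + \frac{12}{T}$ ($m{\left(T \right)} = - \frac{1}{-2} + \frac{12}{T} = \left(-1\right) \left(- \frac{1}{2}\right) + \frac{12}{T} = \frac{1}{2} + \frac{12}{T}$)
$10 \left(m{\left(5 \right)} + j{\left(6 \right)}\right) = 10 \left(\frac{24 + 5}{2 \cdot 5} + 3\right) = 10 \left(\frac{1}{2} \cdot \frac{1}{5} \cdot 29 + 3\right) = 10 \left(\frac{29}{10} + 3\right) = 10 \cdot \frac{59}{10} = 59$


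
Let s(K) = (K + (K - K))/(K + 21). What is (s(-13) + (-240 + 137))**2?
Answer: 700569/64 ≈ 10946.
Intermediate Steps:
s(K) = K/(21 + K) (s(K) = (K + 0)/(21 + K) = K/(21 + K))
(s(-13) + (-240 + 137))**2 = (-13/(21 - 13) + (-240 + 137))**2 = (-13/8 - 103)**2 = (-837/8)**2 = 700569/64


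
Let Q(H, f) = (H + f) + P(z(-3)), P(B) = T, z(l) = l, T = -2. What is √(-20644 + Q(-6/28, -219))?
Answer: 3*I*√454398/14 ≈ 144.45*I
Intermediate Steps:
P(B) = -2
Q(H, f) = -2 + H + f (Q(H, f) = (H + f) - 2 = -2 + H + f)
√(-20644 + Q(-6/28, -219)) = √(-20644 + (-2 - 6/28 - 219)) = √(-20644 + (-2 - 6*1/28 - 219)) = √(-20644 + (-2 - 3/14 - 219)) = √(-20644 - 3097/14) = √(-292113/14) = 3*I*√454398/14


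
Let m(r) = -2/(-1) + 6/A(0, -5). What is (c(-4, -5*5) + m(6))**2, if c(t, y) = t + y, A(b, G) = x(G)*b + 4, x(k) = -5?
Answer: 2601/4 ≈ 650.25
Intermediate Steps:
A(b, G) = 4 - 5*b (A(b, G) = -5*b + 4 = 4 - 5*b)
m(r) = 7/2 (m(r) = -2/(-1) + 6/(4 - 5*0) = -2*(-1) + 6/(4 + 0) = 2 + 6/4 = 2 + 6*(1/4) = 2 + 3/2 = 7/2)
(c(-4, -5*5) + m(6))**2 = ((-4 - 5*5) + 7/2)**2 = ((-4 - 25) + 7/2)**2 = (-29 + 7/2)**2 = (-51/2)**2 = 2601/4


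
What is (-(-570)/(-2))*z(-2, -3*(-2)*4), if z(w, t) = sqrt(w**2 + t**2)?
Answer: -570*sqrt(145) ≈ -6863.7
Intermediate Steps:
z(w, t) = sqrt(t**2 + w**2)
(-(-570)/(-2))*z(-2, -3*(-2)*4) = (-(-570)/(-2))*sqrt((-3*(-2)*4)**2 + (-2)**2) = (-(-570)*(-1)/2)*sqrt((6*4)**2 + 4) = (-19*15)*sqrt(24**2 + 4) = -285*sqrt(576 + 4) = -570*sqrt(145)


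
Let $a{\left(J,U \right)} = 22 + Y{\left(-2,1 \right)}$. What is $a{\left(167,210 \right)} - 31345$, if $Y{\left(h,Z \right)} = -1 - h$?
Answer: $-31322$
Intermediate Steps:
$a{\left(J,U \right)} = 23$ ($a{\left(J,U \right)} = 22 - -1 = 22 + \left(-1 + 2\right) = 22 + 1 = 23$)
$a{\left(167,210 \right)} - 31345 = 23 - 31345 = -31322$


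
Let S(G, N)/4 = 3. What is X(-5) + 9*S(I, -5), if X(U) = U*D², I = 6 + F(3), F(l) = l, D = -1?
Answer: 103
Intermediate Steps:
I = 9 (I = 6 + 3 = 9)
S(G, N) = 12 (S(G, N) = 4*3 = 12)
X(U) = U (X(U) = U*(-1)² = U*1 = U)
X(-5) + 9*S(I, -5) = -5 + 9*12 = -5 + 108 = 103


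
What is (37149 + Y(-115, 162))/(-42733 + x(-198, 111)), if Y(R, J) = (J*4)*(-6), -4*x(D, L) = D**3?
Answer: 33261/1897865 ≈ 0.017525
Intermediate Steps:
x(D, L) = -D**3/4
Y(R, J) = -24*J (Y(R, J) = (4*J)*(-6) = -24*J)
(37149 + Y(-115, 162))/(-42733 + x(-198, 111)) = (37149 - 24*162)/(-42733 - 1/4*(-198)**3) = (37149 - 3888)/(-42733 - 1/4*(-7762392)) = 33261/(-42733 + 1940598) = 33261/1897865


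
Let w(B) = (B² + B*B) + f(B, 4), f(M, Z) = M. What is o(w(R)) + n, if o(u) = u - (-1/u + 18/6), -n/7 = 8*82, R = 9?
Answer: -756503/171 ≈ -4424.0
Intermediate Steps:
n = -4592 (n = -56*82 = -7*656 = -4592)
w(B) = B + 2*B² (w(B) = (B² + B*B) + B = (B² + B²) + B = 2*B² + B = B + 2*B²)
o(u) = -3 + u + 1/u (o(u) = u - (-1/u + 18*(⅙)) = u - (-1/u + 3) = u - (3 - 1/u) = u + (-3 + 1/u) = -3 + u + 1/u)
o(w(R)) + n = (-3 + 9*(1 + 2*9) + 1/(9*(1 + 2*9))) - 4592 = (-3 + 9*(1 + 18) + 1/(9*(1 + 18))) - 4592 = (-3 + 9*19 + 1/(9*19)) - 4592 = (-3 + 171 + 1/171) - 4592 = 28729/171 - 4592 = -756503/171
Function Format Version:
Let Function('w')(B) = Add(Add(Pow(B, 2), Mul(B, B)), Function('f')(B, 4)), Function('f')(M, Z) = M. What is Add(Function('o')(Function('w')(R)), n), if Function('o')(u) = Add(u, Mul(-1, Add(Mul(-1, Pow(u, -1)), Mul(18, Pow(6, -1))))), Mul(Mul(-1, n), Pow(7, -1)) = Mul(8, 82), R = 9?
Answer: Rational(-756503, 171) ≈ -4424.0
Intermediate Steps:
n = -4592 (n = Mul(-7, Mul(8, 82)) = Mul(-7, 656) = -4592)
Function('w')(B) = Add(B, Mul(2, Pow(B, 2))) (Function('w')(B) = Add(Add(Pow(B, 2), Mul(B, B)), B) = Add(Add(Pow(B, 2), Pow(B, 2)), B) = Add(Mul(2, Pow(B, 2)), B) = Add(B, Mul(2, Pow(B, 2))))
Function('o')(u) = Add(-3, u, Pow(u, -1)) (Function('o')(u) = Add(u, Mul(-1, Add(Mul(-1, Pow(u, -1)), Mul(18, Rational(1, 6))))) = Add(u, Mul(-1, Add(Mul(-1, Pow(u, -1)), 3))) = Add(u, Mul(-1, Add(3, Mul(-1, Pow(u, -1))))) = Add(u, Add(-3, Pow(u, -1))) = Add(-3, u, Pow(u, -1)))
Add(Function('o')(Function('w')(R)), n) = Add(Add(-3, Mul(9, Add(1, Mul(2, 9))), Pow(Mul(9, Add(1, Mul(2, 9))), -1)), -4592) = Add(Add(-3, Mul(9, Add(1, 18)), Pow(Mul(9, Add(1, 18)), -1)), -4592) = Add(Add(-3, Mul(9, 19), Pow(Mul(9, 19), -1)), -4592) = Add(Add(-3, 171, Pow(171, -1)), -4592) = Add(Add(-3, 171, Rational(1, 171)), -4592) = Add(Rational(28729, 171), -4592) = Rational(-756503, 171)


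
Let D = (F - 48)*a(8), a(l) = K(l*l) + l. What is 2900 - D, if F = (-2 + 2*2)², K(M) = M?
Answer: 6068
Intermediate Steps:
F = 4 (F = (-2 + 4)² = 2² = 4)
a(l) = l + l² (a(l) = l*l + l = l² + l = l + l²)
D = -3168 (D = (4 - 48)*(8*(1 + 8)) = -352*9 = -44*72 = -3168)
2900 - D = 2900 - 1*(-3168) = 2900 + 3168 = 6068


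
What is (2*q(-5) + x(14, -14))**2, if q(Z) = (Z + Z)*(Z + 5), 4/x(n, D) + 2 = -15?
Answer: 16/289 ≈ 0.055363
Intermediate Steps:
x(n, D) = -4/17 (x(n, D) = 4/(-2 - 15) = 4/(-17) = 4*(-1/17) = -4/17)
q(Z) = 2*Z*(5 + Z) (q(Z) = (2*Z)*(5 + Z) = 2*Z*(5 + Z))
(2*q(-5) + x(14, -14))**2 = (2*(2*(-5)*(5 - 5)) - 4/17)**2 = (2*(2*(-5)*0) - 4/17)**2 = (2*0 - 4/17)**2 = (0 - 4/17)**2 = (-4/17)**2 = 16/289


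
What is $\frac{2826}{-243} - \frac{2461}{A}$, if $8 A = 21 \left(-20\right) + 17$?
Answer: $\frac{405034}{10881} \approx 37.224$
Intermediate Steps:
$A = - \frac{403}{8}$ ($A = \frac{21 \left(-20\right) + 17}{8} = \frac{-420 + 17}{8} = \frac{1}{8} \left(-403\right) = - \frac{403}{8} \approx -50.375$)
$\frac{2826}{-243} - \frac{2461}{A} = \frac{2826}{-243} - \frac{2461}{- \frac{403}{8}} = 2826 \left(- \frac{1}{243}\right) - - \frac{19688}{403} = - \frac{314}{27} + \frac{19688}{403} = \frac{405034}{10881}$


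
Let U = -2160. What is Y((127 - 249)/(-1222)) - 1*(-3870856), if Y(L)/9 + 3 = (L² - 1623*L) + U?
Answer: 1437260008861/373321 ≈ 3.8499e+6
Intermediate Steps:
Y(L) = -19467 - 14607*L + 9*L² (Y(L) = -27 + 9*((L² - 1623*L) - 2160) = -27 + 9*(-2160 + L² - 1623*L) = -27 + (-19440 - 14607*L + 9*L²) = -19467 - 14607*L + 9*L²)
Y((127 - 249)/(-1222)) - 1*(-3870856) = (-19467 - 14607*(127 - 249)/(-1222) + 9*((127 - 249)/(-1222))²) - 1*(-3870856) = (-19467 - (-1782054)*(-1)/1222 + 9*(-122*(-1/1222))²) + 3870856 = (-19467 - 14607*61/611 + 9*(61/611)²) + 3870856 = (-19467 - 891027/611 + 9*(3721/373321)) + 3870856 = (-19467 - 891027/611 + 33489/373321) + 3870856 = -7811823915/373321 + 3870856 = 1437260008861/373321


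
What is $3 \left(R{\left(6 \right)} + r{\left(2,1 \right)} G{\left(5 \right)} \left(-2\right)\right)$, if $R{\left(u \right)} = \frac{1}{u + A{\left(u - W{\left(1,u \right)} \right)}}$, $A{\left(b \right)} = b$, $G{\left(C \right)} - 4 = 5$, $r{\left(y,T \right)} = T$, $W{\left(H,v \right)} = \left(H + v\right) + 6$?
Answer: $-57$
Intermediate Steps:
$W{\left(H,v \right)} = 6 + H + v$
$G{\left(C \right)} = 9$ ($G{\left(C \right)} = 4 + 5 = 9$)
$R{\left(u \right)} = \frac{1}{-7 + u}$ ($R{\left(u \right)} = \frac{1}{u + \left(u - \left(6 + 1 + u\right)\right)} = \frac{1}{u + \left(u - \left(7 + u\right)\right)} = \frac{1}{u - 7} = \frac{1}{-7 + u}$)
$3 \left(R{\left(6 \right)} + r{\left(2,1 \right)} G{\left(5 \right)} \left(-2\right)\right) = 3 \left(\frac{1}{-7 + 6} + 1 \cdot 9 \left(-2\right)\right) = 3 \left(\frac{1}{-1} + 9 \left(-2\right)\right) = 3 \left(-1 - 18\right) = 3 \left(-19\right) = -57$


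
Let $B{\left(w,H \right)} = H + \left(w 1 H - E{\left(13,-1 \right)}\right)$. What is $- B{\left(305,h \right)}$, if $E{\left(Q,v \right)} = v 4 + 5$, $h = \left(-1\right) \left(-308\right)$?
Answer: $-94247$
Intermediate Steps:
$h = 308$
$E{\left(Q,v \right)} = 5 + 4 v$ ($E{\left(Q,v \right)} = 4 v + 5 = 5 + 4 v$)
$B{\left(w,H \right)} = -1 + H + H w$ ($B{\left(w,H \right)} = H - \left(5 - 4 - w 1 H\right) = H + \left(w H - \left(5 - 4\right)\right) = H + \left(H w - 1\right) = H + \left(-1 + H w\right) = -1 + H + H w$)
$- B{\left(305,h \right)} = - (-1 + 308 + 308 \cdot 305) = - (-1 + 308 + 93940) = \left(-1\right) 94247 = -94247$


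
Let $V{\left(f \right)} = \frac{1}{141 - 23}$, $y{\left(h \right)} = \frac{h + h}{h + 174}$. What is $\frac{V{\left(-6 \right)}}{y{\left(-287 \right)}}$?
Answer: $\frac{113}{67732} \approx 0.0016683$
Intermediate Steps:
$y{\left(h \right)} = \frac{2 h}{174 + h}$
$V{\left(f \right)} = \frac{1}{118}$
$\frac{V{\left(-6 \right)}}{y{\left(-287 \right)}} = \frac{1}{118 \cdot 2 \left(-287\right) \frac{1}{174 - 287}} = \frac{1}{118 \cdot 2 \left(-287\right) \frac{1}{-113}} = \frac{1}{118 \cdot 2 \left(-287\right) \left(- \frac{1}{113}\right)} = \frac{1}{118 \cdot \frac{574}{113}} = \frac{1}{118} \cdot \frac{113}{574} = \frac{113}{67732}$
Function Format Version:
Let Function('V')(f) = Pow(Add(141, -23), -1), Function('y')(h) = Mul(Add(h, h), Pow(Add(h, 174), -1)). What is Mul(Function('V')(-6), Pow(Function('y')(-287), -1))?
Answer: Rational(113, 67732) ≈ 0.0016683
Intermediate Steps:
Function('y')(h) = Mul(2, h, Pow(Add(174, h), -1)) (Function('y')(h) = Mul(Mul(2, h), Pow(Add(174, h), -1)) = Mul(2, h, Pow(Add(174, h), -1)))
Function('V')(f) = Rational(1, 118) (Function('V')(f) = Pow(118, -1) = Rational(1, 118))
Mul(Function('V')(-6), Pow(Function('y')(-287), -1)) = Mul(Rational(1, 118), Pow(Mul(2, -287, Pow(Add(174, -287), -1)), -1)) = Mul(Rational(1, 118), Pow(Mul(2, -287, Pow(-113, -1)), -1)) = Mul(Rational(1, 118), Pow(Mul(2, -287, Rational(-1, 113)), -1)) = Mul(Rational(1, 118), Pow(Rational(574, 113), -1)) = Mul(Rational(1, 118), Rational(113, 574)) = Rational(113, 67732)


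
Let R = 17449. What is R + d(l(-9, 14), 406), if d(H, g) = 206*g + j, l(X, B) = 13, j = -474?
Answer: 100611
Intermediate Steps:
d(H, g) = -474 + 206*g (d(H, g) = 206*g - 474 = -474 + 206*g)
R + d(l(-9, 14), 406) = 17449 + (-474 + 206*406) = 17449 + (-474 + 83636) = 17449 + 83162 = 100611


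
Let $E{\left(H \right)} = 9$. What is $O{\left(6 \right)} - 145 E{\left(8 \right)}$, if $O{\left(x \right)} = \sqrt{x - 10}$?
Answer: $-1305 + 2 i \approx -1305.0 + 2.0 i$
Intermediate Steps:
$O{\left(x \right)} = \sqrt{-10 + x}$
$O{\left(6 \right)} - 145 E{\left(8 \right)} = \sqrt{-10 + 6} - 1305 = \sqrt{-4} - 1305 = 2 i - 1305 = -1305 + 2 i$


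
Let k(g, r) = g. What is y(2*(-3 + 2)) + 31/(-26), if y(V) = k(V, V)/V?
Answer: -5/26 ≈ -0.19231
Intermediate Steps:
y(V) = 1 (y(V) = V/V = 1)
y(2*(-3 + 2)) + 31/(-26) = 1 + 31/(-26) = 1 - 1/26*31 = 1 - 31/26 = -5/26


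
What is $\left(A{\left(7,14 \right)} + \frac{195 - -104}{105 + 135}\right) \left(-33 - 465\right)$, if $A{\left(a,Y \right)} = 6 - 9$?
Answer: $\frac{34943}{40} \approx 873.58$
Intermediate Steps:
$A{\left(a,Y \right)} = -3$ ($A{\left(a,Y \right)} = 6 - 9 = -3$)
$\left(A{\left(7,14 \right)} + \frac{195 - -104}{105 + 135}\right) \left(-33 - 465\right) = \left(-3 + \frac{195 - -104}{105 + 135}\right) \left(-33 - 465\right) = \left(-3 + \frac{195 + 104}{240}\right) \left(-498\right) = \left(-3 + 299 \cdot \frac{1}{240}\right) \left(-498\right) = \left(-3 + \frac{299}{240}\right) \left(-498\right) = \left(- \frac{421}{240}\right) \left(-498\right) = \frac{34943}{40}$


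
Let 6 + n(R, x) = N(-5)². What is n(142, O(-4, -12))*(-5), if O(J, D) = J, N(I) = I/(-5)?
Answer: 25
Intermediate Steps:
N(I) = -I/5 (N(I) = I*(-⅕) = -I/5)
n(R, x) = -5 (n(R, x) = -6 + (-⅕*(-5))² = -6 + 1² = -6 + 1 = -5)
n(142, O(-4, -12))*(-5) = -5*(-5) = 25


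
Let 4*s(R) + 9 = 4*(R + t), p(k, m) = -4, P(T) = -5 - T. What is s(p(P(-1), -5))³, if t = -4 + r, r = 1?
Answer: -50653/64 ≈ -791.45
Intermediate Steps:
t = -3 (t = -4 + 1 = -3)
s(R) = -21/4 + R (s(R) = -9/4 + (4*(R - 3))/4 = -9/4 + (4*(-3 + R))/4 = -9/4 + (-12 + 4*R)/4 = -9/4 + (-3 + R) = -21/4 + R)
s(p(P(-1), -5))³ = (-21/4 - 4)³ = (-37/4)³ = -50653/64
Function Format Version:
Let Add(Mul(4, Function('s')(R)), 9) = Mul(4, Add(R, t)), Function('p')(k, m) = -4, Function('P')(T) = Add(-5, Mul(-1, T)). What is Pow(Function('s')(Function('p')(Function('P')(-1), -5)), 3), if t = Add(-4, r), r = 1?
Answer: Rational(-50653, 64) ≈ -791.45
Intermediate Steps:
t = -3 (t = Add(-4, 1) = -3)
Function('s')(R) = Add(Rational(-21, 4), R) (Function('s')(R) = Add(Rational(-9, 4), Mul(Rational(1, 4), Mul(4, Add(R, -3)))) = Add(Rational(-9, 4), Mul(Rational(1, 4), Mul(4, Add(-3, R)))) = Add(Rational(-9, 4), Mul(Rational(1, 4), Add(-12, Mul(4, R)))) = Add(Rational(-9, 4), Add(-3, R)) = Add(Rational(-21, 4), R))
Pow(Function('s')(Function('p')(Function('P')(-1), -5)), 3) = Pow(Add(Rational(-21, 4), -4), 3) = Pow(Rational(-37, 4), 3) = Rational(-50653, 64)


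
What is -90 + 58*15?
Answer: 780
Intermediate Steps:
-90 + 58*15 = -90 + 870 = 780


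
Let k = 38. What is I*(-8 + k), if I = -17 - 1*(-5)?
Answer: -360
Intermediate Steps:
I = -12 (I = -17 + 5 = -12)
I*(-8 + k) = -12*(-8 + 38) = -12*30 = -360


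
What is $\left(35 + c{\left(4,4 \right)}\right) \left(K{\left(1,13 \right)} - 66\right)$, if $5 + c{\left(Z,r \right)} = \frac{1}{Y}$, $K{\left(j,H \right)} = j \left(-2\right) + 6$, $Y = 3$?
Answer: $- \frac{5642}{3} \approx -1880.7$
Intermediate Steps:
$K{\left(j,H \right)} = 6 - 2 j$ ($K{\left(j,H \right)} = - 2 j + 6 = 6 - 2 j$)
$c{\left(Z,r \right)} = - \frac{14}{3}$ ($c{\left(Z,r \right)} = -5 + \frac{1}{3} = - \frac{14}{3}$)
$\left(35 + c{\left(4,4 \right)}\right) \left(K{\left(1,13 \right)} - 66\right) = \left(35 - \frac{14}{3}\right) \left(\left(6 - 2\right) - 66\right) = \frac{91 \left(\left(6 - 2\right) - 66\right)}{3} = \frac{91 \left(4 - 66\right)}{3} = \frac{91}{3} \left(-62\right) = - \frac{5642}{3}$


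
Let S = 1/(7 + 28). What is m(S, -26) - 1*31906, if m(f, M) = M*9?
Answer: -32140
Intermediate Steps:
S = 1/35 ≈ 0.028571
m(f, M) = 9*M
m(S, -26) - 1*31906 = 9*(-26) - 1*31906 = -234 - 31906 = -32140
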